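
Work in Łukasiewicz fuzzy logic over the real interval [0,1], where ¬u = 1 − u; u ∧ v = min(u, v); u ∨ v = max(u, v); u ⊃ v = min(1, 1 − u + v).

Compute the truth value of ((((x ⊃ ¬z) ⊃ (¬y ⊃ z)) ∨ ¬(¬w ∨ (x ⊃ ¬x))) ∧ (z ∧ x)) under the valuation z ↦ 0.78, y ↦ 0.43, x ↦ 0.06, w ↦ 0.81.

0.06

¬z: Łukasiewicz ¬ gives 1 − 0.78 = 0.22
(x ⊃ ¬z): min(1, 1 − 0.06 + 0.22) = 1
¬y: Łukasiewicz ¬ gives 1 − 0.43 = 0.57
(¬y ⊃ z): min(1, 1 − 0.57 + 0.78) = 1
((x ⊃ ¬z) ⊃ (¬y ⊃ z)): min(1, 1 − 1 + 1) = 1
¬w: Łukasiewicz ¬ gives 1 − 0.81 = 0.19
¬x: Łukasiewicz ¬ gives 1 − 0.06 = 0.94
(x ⊃ ¬x): min(1, 1 − 0.06 + 0.94) = 1
(¬w ∨ (x ⊃ ¬x)) = max(0.19, 1) = 1
¬(¬w ∨ (x ⊃ ¬x)): Łukasiewicz ¬ gives 1 − 1 = 0
(((x ⊃ ¬z) ⊃ (¬y ⊃ z)) ∨ ¬(¬w ∨ (x ⊃ ¬x))) = max(1, 0) = 1
(z ∧ x) = min(0.78, 0.06) = 0.06
((((x ⊃ ¬z) ⊃ (¬y ⊃ z)) ∨ ¬(¬w ∨ (x ⊃ ¬x))) ∧ (z ∧ x)) = min(1, 0.06) = 0.06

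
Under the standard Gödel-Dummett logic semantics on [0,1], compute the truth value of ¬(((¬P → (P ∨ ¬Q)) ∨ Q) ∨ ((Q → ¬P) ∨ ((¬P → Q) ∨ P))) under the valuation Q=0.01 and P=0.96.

0.00

¬P: Gödel ¬ of 0.96 = 0 (operand ≠ 0)
¬Q: Gödel ¬ of 0.01 = 0 (operand ≠ 0)
(P ∨ ¬Q) = max(0.96, 0) = 0.96
(¬P → (P ∨ ¬Q)): 0 ≤ 0.96, so result = 1
((¬P → (P ∨ ¬Q)) ∨ Q) = max(1, 0.01) = 1
¬P: Gödel ¬ of 0.96 = 0 (operand ≠ 0)
(Q → ¬P): 0.01 > 0, so result = 0
¬P: Gödel ¬ of 0.96 = 0 (operand ≠ 0)
(¬P → Q): 0 ≤ 0.01, so result = 1
((¬P → Q) ∨ P) = max(1, 0.96) = 1
((Q → ¬P) ∨ ((¬P → Q) ∨ P)) = max(0, 1) = 1
(((¬P → (P ∨ ¬Q)) ∨ Q) ∨ ((Q → ¬P) ∨ ((¬P → Q) ∨ P))) = max(1, 1) = 1
¬(((¬P → (P ∨ ¬Q)) ∨ Q) ∨ ((Q → ¬P) ∨ ((¬P → Q) ∨ P))): Gödel ¬ of 1 = 0 (operand ≠ 0)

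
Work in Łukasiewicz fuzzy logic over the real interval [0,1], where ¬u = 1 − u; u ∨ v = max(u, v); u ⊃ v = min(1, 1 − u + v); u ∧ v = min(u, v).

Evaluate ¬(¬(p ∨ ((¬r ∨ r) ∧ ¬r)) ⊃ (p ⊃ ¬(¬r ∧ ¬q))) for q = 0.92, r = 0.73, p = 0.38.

¬r: Łukasiewicz ¬ gives 1 − 0.73 = 0.27
(¬r ∨ r) = max(0.27, 0.73) = 0.73
¬r: Łukasiewicz ¬ gives 1 − 0.73 = 0.27
((¬r ∨ r) ∧ ¬r) = min(0.73, 0.27) = 0.27
(p ∨ ((¬r ∨ r) ∧ ¬r)) = max(0.38, 0.27) = 0.38
¬(p ∨ ((¬r ∨ r) ∧ ¬r)): Łukasiewicz ¬ gives 1 − 0.38 = 0.62
¬r: Łukasiewicz ¬ gives 1 − 0.73 = 0.27
¬q: Łukasiewicz ¬ gives 1 − 0.92 = 0.08
(¬r ∧ ¬q) = min(0.27, 0.08) = 0.08
¬(¬r ∧ ¬q): Łukasiewicz ¬ gives 1 − 0.08 = 0.92
(p ⊃ ¬(¬r ∧ ¬q)): min(1, 1 − 0.38 + 0.92) = 1
(¬(p ∨ ((¬r ∨ r) ∧ ¬r)) ⊃ (p ⊃ ¬(¬r ∧ ¬q))): min(1, 1 − 0.62 + 1) = 1
¬(¬(p ∨ ((¬r ∨ r) ∧ ¬r)) ⊃ (p ⊃ ¬(¬r ∧ ¬q))): Łukasiewicz ¬ gives 1 − 1 = 0

0.00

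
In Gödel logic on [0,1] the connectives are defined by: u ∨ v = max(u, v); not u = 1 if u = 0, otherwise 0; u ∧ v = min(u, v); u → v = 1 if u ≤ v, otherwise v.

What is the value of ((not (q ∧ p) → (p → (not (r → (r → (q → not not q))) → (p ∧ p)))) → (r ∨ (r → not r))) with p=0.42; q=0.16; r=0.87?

(q ∧ p) = min(0.16, 0.42) = 0.16
not (q ∧ p): Gödel ¬ of 0.16 = 0 (operand ≠ 0)
not q: Gödel ¬ of 0.16 = 0 (operand ≠ 0)
not not q: Gödel ¬ of 0 = 1 (operand is 0)
(q → not not q): 0.16 ≤ 1, so result = 1
(r → (q → not not q)): 0.87 ≤ 1, so result = 1
(r → (r → (q → not not q))): 0.87 ≤ 1, so result = 1
not (r → (r → (q → not not q))): Gödel ¬ of 1 = 0 (operand ≠ 0)
(p ∧ p) = min(0.42, 0.42) = 0.42
(not (r → (r → (q → not not q))) → (p ∧ p)): 0 ≤ 0.42, so result = 1
(p → (not (r → (r → (q → not not q))) → (p ∧ p))): 0.42 ≤ 1, so result = 1
(not (q ∧ p) → (p → (not (r → (r → (q → not not q))) → (p ∧ p)))): 0 ≤ 1, so result = 1
not r: Gödel ¬ of 0.87 = 0 (operand ≠ 0)
(r → not r): 0.87 > 0, so result = 0
(r ∨ (r → not r)) = max(0.87, 0) = 0.87
((not (q ∧ p) → (p → (not (r → (r → (q → not not q))) → (p ∧ p)))) → (r ∨ (r → not r))): 1 > 0.87, so result = 0.87

0.87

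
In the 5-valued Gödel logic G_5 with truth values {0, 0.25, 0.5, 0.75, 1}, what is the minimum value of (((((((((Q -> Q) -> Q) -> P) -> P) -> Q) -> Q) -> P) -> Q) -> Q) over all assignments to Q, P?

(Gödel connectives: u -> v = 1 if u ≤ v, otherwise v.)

The minimum is attained at Q = 0.25, P = 0:
  (Q -> Q): 0.25 ≤ 0.25, so result = 1
  ((Q -> Q) -> Q): 1 > 0.25, so result = 0.25
  (((Q -> Q) -> Q) -> P): 0.25 > 0, so result = 0
  ((((Q -> Q) -> Q) -> P) -> P): 0 ≤ 0, so result = 1
  (((((Q -> Q) -> Q) -> P) -> P) -> Q): 1 > 0.25, so result = 0.25
  ((((((Q -> Q) -> Q) -> P) -> P) -> Q) -> Q): 0.25 ≤ 0.25, so result = 1
  (((((((Q -> Q) -> Q) -> P) -> P) -> Q) -> Q) -> P): 1 > 0, so result = 0
  ((((((((Q -> Q) -> Q) -> P) -> P) -> Q) -> Q) -> P) -> Q): 0 ≤ 0.25, so result = 1
  (((((((((Q -> Q) -> Q) -> P) -> P) -> Q) -> Q) -> P) -> Q) -> Q): 1 > 0.25, so result = 0.25
Checking all 25 assignments confirms none give a value below 0.25.

0.25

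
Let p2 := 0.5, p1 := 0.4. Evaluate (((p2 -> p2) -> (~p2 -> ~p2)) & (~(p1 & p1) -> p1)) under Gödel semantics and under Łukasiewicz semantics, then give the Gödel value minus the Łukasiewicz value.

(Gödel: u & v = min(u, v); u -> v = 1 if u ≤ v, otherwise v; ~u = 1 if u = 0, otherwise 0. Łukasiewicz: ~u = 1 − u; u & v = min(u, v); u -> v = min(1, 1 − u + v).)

Gödel evaluation:
  (p2 -> p2): 0.5 ≤ 0.5, so result = 1
  ~p2: Gödel ¬ of 0.5 = 0 (operand ≠ 0)
  ~p2: Gödel ¬ of 0.5 = 0 (operand ≠ 0)
  (~p2 -> ~p2): 0 ≤ 0, so result = 1
  ((p2 -> p2) -> (~p2 -> ~p2)): 1 ≤ 1, so result = 1
  (p1 & p1) = min(0.4, 0.4) = 0.4
  ~(p1 & p1): Gödel ¬ of 0.4 = 0 (operand ≠ 0)
  (~(p1 & p1) -> p1): 0 ≤ 0.4, so result = 1
  (((p2 -> p2) -> (~p2 -> ~p2)) & (~(p1 & p1) -> p1)) = min(1, 1) = 1
  Gödel value = 1
Łukasiewicz evaluation:
  (p2 -> p2): min(1, 1 − 0.5 + 0.5) = 1
  ~p2: Łukasiewicz ¬ gives 1 − 0.5 = 0.5
  ~p2: Łukasiewicz ¬ gives 1 − 0.5 = 0.5
  (~p2 -> ~p2): min(1, 1 − 0.5 + 0.5) = 1
  ((p2 -> p2) -> (~p2 -> ~p2)): min(1, 1 − 1 + 1) = 1
  (p1 & p1) = min(0.4, 0.4) = 0.4
  ~(p1 & p1): Łukasiewicz ¬ gives 1 − 0.4 = 0.6
  (~(p1 & p1) -> p1): min(1, 1 − 0.6 + 0.4) = 0.8
  (((p2 -> p2) -> (~p2 -> ~p2)) & (~(p1 & p1) -> p1)) = min(1, 0.8) = 0.8
  Łukasiewicz value = 0.8
Difference: 1 − 0.8 = 0.20

0.20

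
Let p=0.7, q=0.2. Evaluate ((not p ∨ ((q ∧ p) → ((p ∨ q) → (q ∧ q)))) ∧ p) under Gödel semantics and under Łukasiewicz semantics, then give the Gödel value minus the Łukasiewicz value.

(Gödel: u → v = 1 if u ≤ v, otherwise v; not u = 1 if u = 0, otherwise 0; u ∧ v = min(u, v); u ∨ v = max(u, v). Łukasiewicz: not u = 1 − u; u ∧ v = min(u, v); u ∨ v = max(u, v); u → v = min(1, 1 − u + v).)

Gödel evaluation:
  not p: Gödel ¬ of 0.7 = 0 (operand ≠ 0)
  (q ∧ p) = min(0.2, 0.7) = 0.2
  (p ∨ q) = max(0.7, 0.2) = 0.7
  (q ∧ q) = min(0.2, 0.2) = 0.2
  ((p ∨ q) → (q ∧ q)): 0.7 > 0.2, so result = 0.2
  ((q ∧ p) → ((p ∨ q) → (q ∧ q))): 0.2 ≤ 0.2, so result = 1
  (not p ∨ ((q ∧ p) → ((p ∨ q) → (q ∧ q)))) = max(0, 1) = 1
  ((not p ∨ ((q ∧ p) → ((p ∨ q) → (q ∧ q)))) ∧ p) = min(1, 0.7) = 0.7
  Gödel value = 0.7
Łukasiewicz evaluation:
  not p: Łukasiewicz ¬ gives 1 − 0.7 = 0.3
  (q ∧ p) = min(0.2, 0.7) = 0.2
  (p ∨ q) = max(0.7, 0.2) = 0.7
  (q ∧ q) = min(0.2, 0.2) = 0.2
  ((p ∨ q) → (q ∧ q)): min(1, 1 − 0.7 + 0.2) = 0.5
  ((q ∧ p) → ((p ∨ q) → (q ∧ q))): min(1, 1 − 0.2 + 0.5) = 1
  (not p ∨ ((q ∧ p) → ((p ∨ q) → (q ∧ q)))) = max(0.3, 1) = 1
  ((not p ∨ ((q ∧ p) → ((p ∨ q) → (q ∧ q)))) ∧ p) = min(1, 0.7) = 0.7
  Łukasiewicz value = 0.7
Difference: 0.7 − 0.7 = 0.00

0.00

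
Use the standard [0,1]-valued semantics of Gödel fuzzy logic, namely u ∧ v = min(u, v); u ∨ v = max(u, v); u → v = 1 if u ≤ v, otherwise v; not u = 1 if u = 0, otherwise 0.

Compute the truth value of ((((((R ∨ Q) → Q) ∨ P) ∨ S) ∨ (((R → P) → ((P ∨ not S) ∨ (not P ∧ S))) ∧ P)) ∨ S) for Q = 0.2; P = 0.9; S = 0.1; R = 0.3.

0.90

(R ∨ Q) = max(0.3, 0.2) = 0.3
((R ∨ Q) → Q): 0.3 > 0.2, so result = 0.2
(((R ∨ Q) → Q) ∨ P) = max(0.2, 0.9) = 0.9
((((R ∨ Q) → Q) ∨ P) ∨ S) = max(0.9, 0.1) = 0.9
(R → P): 0.3 ≤ 0.9, so result = 1
not S: Gödel ¬ of 0.1 = 0 (operand ≠ 0)
(P ∨ not S) = max(0.9, 0) = 0.9
not P: Gödel ¬ of 0.9 = 0 (operand ≠ 0)
(not P ∧ S) = min(0, 0.1) = 0
((P ∨ not S) ∨ (not P ∧ S)) = max(0.9, 0) = 0.9
((R → P) → ((P ∨ not S) ∨ (not P ∧ S))): 1 > 0.9, so result = 0.9
(((R → P) → ((P ∨ not S) ∨ (not P ∧ S))) ∧ P) = min(0.9, 0.9) = 0.9
(((((R ∨ Q) → Q) ∨ P) ∨ S) ∨ (((R → P) → ((P ∨ not S) ∨ (not P ∧ S))) ∧ P)) = max(0.9, 0.9) = 0.9
((((((R ∨ Q) → Q) ∨ P) ∨ S) ∨ (((R → P) → ((P ∨ not S) ∨ (not P ∧ S))) ∧ P)) ∨ S) = max(0.9, 0.1) = 0.9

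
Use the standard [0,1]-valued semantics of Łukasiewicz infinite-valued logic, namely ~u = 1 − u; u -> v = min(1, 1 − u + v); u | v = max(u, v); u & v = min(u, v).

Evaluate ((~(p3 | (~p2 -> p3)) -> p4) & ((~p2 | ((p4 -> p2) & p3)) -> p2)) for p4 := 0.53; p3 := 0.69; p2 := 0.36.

0.67

~p2: Łukasiewicz ¬ gives 1 − 0.36 = 0.64
(~p2 -> p3): min(1, 1 − 0.64 + 0.69) = 1
(p3 | (~p2 -> p3)) = max(0.69, 1) = 1
~(p3 | (~p2 -> p3)): Łukasiewicz ¬ gives 1 − 1 = 0
(~(p3 | (~p2 -> p3)) -> p4): min(1, 1 − 0 + 0.53) = 1
~p2: Łukasiewicz ¬ gives 1 − 0.36 = 0.64
(p4 -> p2): min(1, 1 − 0.53 + 0.36) = 0.83
((p4 -> p2) & p3) = min(0.83, 0.69) = 0.69
(~p2 | ((p4 -> p2) & p3)) = max(0.64, 0.69) = 0.69
((~p2 | ((p4 -> p2) & p3)) -> p2): min(1, 1 − 0.69 + 0.36) = 0.67
((~(p3 | (~p2 -> p3)) -> p4) & ((~p2 | ((p4 -> p2) & p3)) -> p2)) = min(1, 0.67) = 0.67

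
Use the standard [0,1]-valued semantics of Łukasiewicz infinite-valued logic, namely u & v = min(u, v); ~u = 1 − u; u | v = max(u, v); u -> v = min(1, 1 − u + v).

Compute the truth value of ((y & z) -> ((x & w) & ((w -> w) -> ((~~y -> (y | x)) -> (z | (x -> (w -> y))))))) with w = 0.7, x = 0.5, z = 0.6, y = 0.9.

0.90

(y & z) = min(0.9, 0.6) = 0.6
(x & w) = min(0.5, 0.7) = 0.5
(w -> w): min(1, 1 − 0.7 + 0.7) = 1
~y: Łukasiewicz ¬ gives 1 − 0.9 = 0.1
~~y: Łukasiewicz ¬ gives 1 − 0.1 = 0.9
(y | x) = max(0.9, 0.5) = 0.9
(~~y -> (y | x)): min(1, 1 − 0.9 + 0.9) = 1
(w -> y): min(1, 1 − 0.7 + 0.9) = 1
(x -> (w -> y)): min(1, 1 − 0.5 + 1) = 1
(z | (x -> (w -> y))) = max(0.6, 1) = 1
((~~y -> (y | x)) -> (z | (x -> (w -> y)))): min(1, 1 − 1 + 1) = 1
((w -> w) -> ((~~y -> (y | x)) -> (z | (x -> (w -> y))))): min(1, 1 − 1 + 1) = 1
((x & w) & ((w -> w) -> ((~~y -> (y | x)) -> (z | (x -> (w -> y)))))) = min(0.5, 1) = 0.5
((y & z) -> ((x & w) & ((w -> w) -> ((~~y -> (y | x)) -> (z | (x -> (w -> y))))))): min(1, 1 − 0.6 + 0.5) = 0.9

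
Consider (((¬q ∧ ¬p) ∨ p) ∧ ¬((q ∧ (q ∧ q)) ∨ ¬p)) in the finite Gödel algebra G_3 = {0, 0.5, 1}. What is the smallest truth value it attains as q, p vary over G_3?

The minimum is attained at q = 0, p = 0:
  ¬q: Gödel ¬ of 0 = 1 (operand is 0)
  ¬p: Gödel ¬ of 0 = 1 (operand is 0)
  (¬q ∧ ¬p) = min(1, 1) = 1
  ((¬q ∧ ¬p) ∨ p) = max(1, 0) = 1
  (q ∧ q) = min(0, 0) = 0
  (q ∧ (q ∧ q)) = min(0, 0) = 0
  ¬p: Gödel ¬ of 0 = 1 (operand is 0)
  ((q ∧ (q ∧ q)) ∨ ¬p) = max(0, 1) = 1
  ¬((q ∧ (q ∧ q)) ∨ ¬p): Gödel ¬ of 1 = 0 (operand ≠ 0)
  (((¬q ∧ ¬p) ∨ p) ∧ ¬((q ∧ (q ∧ q)) ∨ ¬p)) = min(1, 0) = 0
Checking all 9 assignments confirms none give a value below 0.00.

0.00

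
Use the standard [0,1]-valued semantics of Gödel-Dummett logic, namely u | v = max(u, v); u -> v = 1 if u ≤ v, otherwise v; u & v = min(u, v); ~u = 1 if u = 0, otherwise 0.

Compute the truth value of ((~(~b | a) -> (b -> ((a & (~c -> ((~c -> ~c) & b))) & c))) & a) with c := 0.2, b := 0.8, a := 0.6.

~b: Gödel ¬ of 0.8 = 0 (operand ≠ 0)
(~b | a) = max(0, 0.6) = 0.6
~(~b | a): Gödel ¬ of 0.6 = 0 (operand ≠ 0)
~c: Gödel ¬ of 0.2 = 0 (operand ≠ 0)
~c: Gödel ¬ of 0.2 = 0 (operand ≠ 0)
~c: Gödel ¬ of 0.2 = 0 (operand ≠ 0)
(~c -> ~c): 0 ≤ 0, so result = 1
((~c -> ~c) & b) = min(1, 0.8) = 0.8
(~c -> ((~c -> ~c) & b)): 0 ≤ 0.8, so result = 1
(a & (~c -> ((~c -> ~c) & b))) = min(0.6, 1) = 0.6
((a & (~c -> ((~c -> ~c) & b))) & c) = min(0.6, 0.2) = 0.2
(b -> ((a & (~c -> ((~c -> ~c) & b))) & c)): 0.8 > 0.2, so result = 0.2
(~(~b | a) -> (b -> ((a & (~c -> ((~c -> ~c) & b))) & c))): 0 ≤ 0.2, so result = 1
((~(~b | a) -> (b -> ((a & (~c -> ((~c -> ~c) & b))) & c))) & a) = min(1, 0.6) = 0.6

0.60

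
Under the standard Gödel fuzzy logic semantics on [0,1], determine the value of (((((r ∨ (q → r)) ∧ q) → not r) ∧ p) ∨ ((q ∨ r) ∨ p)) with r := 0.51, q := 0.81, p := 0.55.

0.81

(q → r): 0.81 > 0.51, so result = 0.51
(r ∨ (q → r)) = max(0.51, 0.51) = 0.51
((r ∨ (q → r)) ∧ q) = min(0.51, 0.81) = 0.51
not r: Gödel ¬ of 0.51 = 0 (operand ≠ 0)
(((r ∨ (q → r)) ∧ q) → not r): 0.51 > 0, so result = 0
((((r ∨ (q → r)) ∧ q) → not r) ∧ p) = min(0, 0.55) = 0
(q ∨ r) = max(0.81, 0.51) = 0.81
((q ∨ r) ∨ p) = max(0.81, 0.55) = 0.81
(((((r ∨ (q → r)) ∧ q) → not r) ∧ p) ∨ ((q ∨ r) ∨ p)) = max(0, 0.81) = 0.81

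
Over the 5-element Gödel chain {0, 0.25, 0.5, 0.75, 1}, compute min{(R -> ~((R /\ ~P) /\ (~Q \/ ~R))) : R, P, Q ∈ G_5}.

0.00

The minimum is attained at R = 0.25, P = 0, Q = 0:
  ~P: Gödel ¬ of 0 = 1 (operand is 0)
  (R /\ ~P) = min(0.25, 1) = 0.25
  ~Q: Gödel ¬ of 0 = 1 (operand is 0)
  ~R: Gödel ¬ of 0.25 = 0 (operand ≠ 0)
  (~Q \/ ~R) = max(1, 0) = 1
  ((R /\ ~P) /\ (~Q \/ ~R)) = min(0.25, 1) = 0.25
  ~((R /\ ~P) /\ (~Q \/ ~R)): Gödel ¬ of 0.25 = 0 (operand ≠ 0)
  (R -> ~((R /\ ~P) /\ (~Q \/ ~R))): 0.25 > 0, so result = 0
Checking all 125 assignments confirms none give a value below 0.00.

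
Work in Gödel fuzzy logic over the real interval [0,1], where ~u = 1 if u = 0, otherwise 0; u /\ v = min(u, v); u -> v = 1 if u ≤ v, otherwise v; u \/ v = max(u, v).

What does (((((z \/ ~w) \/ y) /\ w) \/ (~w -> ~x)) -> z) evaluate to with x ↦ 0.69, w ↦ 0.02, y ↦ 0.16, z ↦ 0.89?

~w: Gödel ¬ of 0.02 = 0 (operand ≠ 0)
(z \/ ~w) = max(0.89, 0) = 0.89
((z \/ ~w) \/ y) = max(0.89, 0.16) = 0.89
(((z \/ ~w) \/ y) /\ w) = min(0.89, 0.02) = 0.02
~w: Gödel ¬ of 0.02 = 0 (operand ≠ 0)
~x: Gödel ¬ of 0.69 = 0 (operand ≠ 0)
(~w -> ~x): 0 ≤ 0, so result = 1
((((z \/ ~w) \/ y) /\ w) \/ (~w -> ~x)) = max(0.02, 1) = 1
(((((z \/ ~w) \/ y) /\ w) \/ (~w -> ~x)) -> z): 1 > 0.89, so result = 0.89

0.89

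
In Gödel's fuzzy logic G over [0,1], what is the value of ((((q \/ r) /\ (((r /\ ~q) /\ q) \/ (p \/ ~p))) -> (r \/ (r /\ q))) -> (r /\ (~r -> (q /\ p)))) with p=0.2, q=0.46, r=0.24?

(q \/ r) = max(0.46, 0.24) = 0.46
~q: Gödel ¬ of 0.46 = 0 (operand ≠ 0)
(r /\ ~q) = min(0.24, 0) = 0
((r /\ ~q) /\ q) = min(0, 0.46) = 0
~p: Gödel ¬ of 0.2 = 0 (operand ≠ 0)
(p \/ ~p) = max(0.2, 0) = 0.2
(((r /\ ~q) /\ q) \/ (p \/ ~p)) = max(0, 0.2) = 0.2
((q \/ r) /\ (((r /\ ~q) /\ q) \/ (p \/ ~p))) = min(0.46, 0.2) = 0.2
(r /\ q) = min(0.24, 0.46) = 0.24
(r \/ (r /\ q)) = max(0.24, 0.24) = 0.24
(((q \/ r) /\ (((r /\ ~q) /\ q) \/ (p \/ ~p))) -> (r \/ (r /\ q))): 0.2 ≤ 0.24, so result = 1
~r: Gödel ¬ of 0.24 = 0 (operand ≠ 0)
(q /\ p) = min(0.46, 0.2) = 0.2
(~r -> (q /\ p)): 0 ≤ 0.2, so result = 1
(r /\ (~r -> (q /\ p))) = min(0.24, 1) = 0.24
((((q \/ r) /\ (((r /\ ~q) /\ q) \/ (p \/ ~p))) -> (r \/ (r /\ q))) -> (r /\ (~r -> (q /\ p)))): 1 > 0.24, so result = 0.24

0.24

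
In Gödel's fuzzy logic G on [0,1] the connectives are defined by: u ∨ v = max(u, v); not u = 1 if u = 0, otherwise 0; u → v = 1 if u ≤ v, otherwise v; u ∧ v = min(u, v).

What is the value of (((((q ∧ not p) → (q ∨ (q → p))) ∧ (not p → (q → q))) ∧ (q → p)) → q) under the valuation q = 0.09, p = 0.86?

0.09

not p: Gödel ¬ of 0.86 = 0 (operand ≠ 0)
(q ∧ not p) = min(0.09, 0) = 0
(q → p): 0.09 ≤ 0.86, so result = 1
(q ∨ (q → p)) = max(0.09, 1) = 1
((q ∧ not p) → (q ∨ (q → p))): 0 ≤ 1, so result = 1
not p: Gödel ¬ of 0.86 = 0 (operand ≠ 0)
(q → q): 0.09 ≤ 0.09, so result = 1
(not p → (q → q)): 0 ≤ 1, so result = 1
(((q ∧ not p) → (q ∨ (q → p))) ∧ (not p → (q → q))) = min(1, 1) = 1
(q → p): 0.09 ≤ 0.86, so result = 1
((((q ∧ not p) → (q ∨ (q → p))) ∧ (not p → (q → q))) ∧ (q → p)) = min(1, 1) = 1
(((((q ∧ not p) → (q ∨ (q → p))) ∧ (not p → (q → q))) ∧ (q → p)) → q): 1 > 0.09, so result = 0.09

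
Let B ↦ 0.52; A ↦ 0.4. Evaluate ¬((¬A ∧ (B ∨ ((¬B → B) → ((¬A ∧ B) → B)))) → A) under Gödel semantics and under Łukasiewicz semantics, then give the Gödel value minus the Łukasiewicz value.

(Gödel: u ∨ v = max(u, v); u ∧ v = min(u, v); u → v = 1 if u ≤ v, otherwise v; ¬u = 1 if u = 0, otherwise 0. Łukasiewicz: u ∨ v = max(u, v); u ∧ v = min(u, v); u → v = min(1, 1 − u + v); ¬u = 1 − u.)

-0.20

Gödel evaluation:
  ¬A: Gödel ¬ of 0.4 = 0 (operand ≠ 0)
  ¬B: Gödel ¬ of 0.52 = 0 (operand ≠ 0)
  (¬B → B): 0 ≤ 0.52, so result = 1
  ¬A: Gödel ¬ of 0.4 = 0 (operand ≠ 0)
  (¬A ∧ B) = min(0, 0.52) = 0
  ((¬A ∧ B) → B): 0 ≤ 0.52, so result = 1
  ((¬B → B) → ((¬A ∧ B) → B)): 1 ≤ 1, so result = 1
  (B ∨ ((¬B → B) → ((¬A ∧ B) → B))) = max(0.52, 1) = 1
  (¬A ∧ (B ∨ ((¬B → B) → ((¬A ∧ B) → B)))) = min(0, 1) = 0
  ((¬A ∧ (B ∨ ((¬B → B) → ((¬A ∧ B) → B)))) → A): 0 ≤ 0.4, so result = 1
  ¬((¬A ∧ (B ∨ ((¬B → B) → ((¬A ∧ B) → B)))) → A): Gödel ¬ of 1 = 0 (operand ≠ 0)
  Gödel value = 0
Łukasiewicz evaluation:
  ¬A: Łukasiewicz ¬ gives 1 − 0.4 = 0.6
  ¬B: Łukasiewicz ¬ gives 1 − 0.52 = 0.48
  (¬B → B): min(1, 1 − 0.48 + 0.52) = 1
  ¬A: Łukasiewicz ¬ gives 1 − 0.4 = 0.6
  (¬A ∧ B) = min(0.6, 0.52) = 0.52
  ((¬A ∧ B) → B): min(1, 1 − 0.52 + 0.52) = 1
  ((¬B → B) → ((¬A ∧ B) → B)): min(1, 1 − 1 + 1) = 1
  (B ∨ ((¬B → B) → ((¬A ∧ B) → B))) = max(0.52, 1) = 1
  (¬A ∧ (B ∨ ((¬B → B) → ((¬A ∧ B) → B)))) = min(0.6, 1) = 0.6
  ((¬A ∧ (B ∨ ((¬B → B) → ((¬A ∧ B) → B)))) → A): min(1, 1 − 0.6 + 0.4) = 0.8
  ¬((¬A ∧ (B ∨ ((¬B → B) → ((¬A ∧ B) → B)))) → A): Łukasiewicz ¬ gives 1 − 0.8 = 0.2
  Łukasiewicz value = 0.2
Difference: 0 − 0.2 = -0.20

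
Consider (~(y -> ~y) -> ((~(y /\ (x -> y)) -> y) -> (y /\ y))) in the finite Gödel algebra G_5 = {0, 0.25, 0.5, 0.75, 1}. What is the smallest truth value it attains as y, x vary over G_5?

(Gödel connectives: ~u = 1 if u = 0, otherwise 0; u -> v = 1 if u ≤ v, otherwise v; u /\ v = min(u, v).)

The minimum is attained at y = 0.25, x = 0:
  ~y: Gödel ¬ of 0.25 = 0 (operand ≠ 0)
  (y -> ~y): 0.25 > 0, so result = 0
  ~(y -> ~y): Gödel ¬ of 0 = 1 (operand is 0)
  (x -> y): 0 ≤ 0.25, so result = 1
  (y /\ (x -> y)) = min(0.25, 1) = 0.25
  ~(y /\ (x -> y)): Gödel ¬ of 0.25 = 0 (operand ≠ 0)
  (~(y /\ (x -> y)) -> y): 0 ≤ 0.25, so result = 1
  (y /\ y) = min(0.25, 0.25) = 0.25
  ((~(y /\ (x -> y)) -> y) -> (y /\ y)): 1 > 0.25, so result = 0.25
  (~(y -> ~y) -> ((~(y /\ (x -> y)) -> y) -> (y /\ y))): 1 > 0.25, so result = 0.25
Checking all 25 assignments confirms none give a value below 0.25.

0.25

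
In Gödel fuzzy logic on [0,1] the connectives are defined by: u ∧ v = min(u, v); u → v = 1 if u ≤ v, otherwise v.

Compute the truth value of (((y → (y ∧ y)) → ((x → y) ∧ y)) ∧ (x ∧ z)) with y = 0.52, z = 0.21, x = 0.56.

0.21

(y ∧ y) = min(0.52, 0.52) = 0.52
(y → (y ∧ y)): 0.52 ≤ 0.52, so result = 1
(x → y): 0.56 > 0.52, so result = 0.52
((x → y) ∧ y) = min(0.52, 0.52) = 0.52
((y → (y ∧ y)) → ((x → y) ∧ y)): 1 > 0.52, so result = 0.52
(x ∧ z) = min(0.56, 0.21) = 0.21
(((y → (y ∧ y)) → ((x → y) ∧ y)) ∧ (x ∧ z)) = min(0.52, 0.21) = 0.21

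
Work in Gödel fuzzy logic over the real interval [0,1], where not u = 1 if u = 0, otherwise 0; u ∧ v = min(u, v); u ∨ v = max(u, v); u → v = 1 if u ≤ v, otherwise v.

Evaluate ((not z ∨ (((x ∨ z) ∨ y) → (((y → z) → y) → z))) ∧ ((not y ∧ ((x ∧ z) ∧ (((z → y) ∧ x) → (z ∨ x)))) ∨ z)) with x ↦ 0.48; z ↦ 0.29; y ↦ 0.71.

not z: Gödel ¬ of 0.29 = 0 (operand ≠ 0)
(x ∨ z) = max(0.48, 0.29) = 0.48
((x ∨ z) ∨ y) = max(0.48, 0.71) = 0.71
(y → z): 0.71 > 0.29, so result = 0.29
((y → z) → y): 0.29 ≤ 0.71, so result = 1
(((y → z) → y) → z): 1 > 0.29, so result = 0.29
(((x ∨ z) ∨ y) → (((y → z) → y) → z)): 0.71 > 0.29, so result = 0.29
(not z ∨ (((x ∨ z) ∨ y) → (((y → z) → y) → z))) = max(0, 0.29) = 0.29
not y: Gödel ¬ of 0.71 = 0 (operand ≠ 0)
(x ∧ z) = min(0.48, 0.29) = 0.29
(z → y): 0.29 ≤ 0.71, so result = 1
((z → y) ∧ x) = min(1, 0.48) = 0.48
(z ∨ x) = max(0.29, 0.48) = 0.48
(((z → y) ∧ x) → (z ∨ x)): 0.48 ≤ 0.48, so result = 1
((x ∧ z) ∧ (((z → y) ∧ x) → (z ∨ x))) = min(0.29, 1) = 0.29
(not y ∧ ((x ∧ z) ∧ (((z → y) ∧ x) → (z ∨ x)))) = min(0, 0.29) = 0
((not y ∧ ((x ∧ z) ∧ (((z → y) ∧ x) → (z ∨ x)))) ∨ z) = max(0, 0.29) = 0.29
((not z ∨ (((x ∨ z) ∨ y) → (((y → z) → y) → z))) ∧ ((not y ∧ ((x ∧ z) ∧ (((z → y) ∧ x) → (z ∨ x)))) ∨ z)) = min(0.29, 0.29) = 0.29

0.29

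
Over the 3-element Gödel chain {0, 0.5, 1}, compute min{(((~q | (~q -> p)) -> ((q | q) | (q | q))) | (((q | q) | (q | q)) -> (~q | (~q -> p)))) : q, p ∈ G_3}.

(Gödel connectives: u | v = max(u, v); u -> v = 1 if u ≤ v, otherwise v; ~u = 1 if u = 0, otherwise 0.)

Every assignment gives 1. For instance at q = 0, p = 0:
  ~q: Gödel ¬ of 0 = 1 (operand is 0)
  ~q: Gödel ¬ of 0 = 1 (operand is 0)
  (~q -> p): 1 > 0, so result = 0
  (~q | (~q -> p)) = max(1, 0) = 1
  (q | q) = max(0, 0) = 0
  (q | q) = max(0, 0) = 0
  ((q | q) | (q | q)) = max(0, 0) = 0
  ((~q | (~q -> p)) -> ((q | q) | (q | q))): 1 > 0, so result = 0
  (q | q) = max(0, 0) = 0
  (q | q) = max(0, 0) = 0
  ((q | q) | (q | q)) = max(0, 0) = 0
  ~q: Gödel ¬ of 0 = 1 (operand is 0)
  ~q: Gödel ¬ of 0 = 1 (operand is 0)
  (~q -> p): 1 > 0, so result = 0
  (~q | (~q -> p)) = max(1, 0) = 1
  (((q | q) | (q | q)) -> (~q | (~q -> p))): 0 ≤ 1, so result = 1
  (((~q | (~q -> p)) -> ((q | q) | (q | q))) | (((q | q) | (q | q)) -> (~q | (~q -> p)))) = max(0, 1) = 1
All 9 assignments give value 1 — the formula is a G_3-tautology.

1.00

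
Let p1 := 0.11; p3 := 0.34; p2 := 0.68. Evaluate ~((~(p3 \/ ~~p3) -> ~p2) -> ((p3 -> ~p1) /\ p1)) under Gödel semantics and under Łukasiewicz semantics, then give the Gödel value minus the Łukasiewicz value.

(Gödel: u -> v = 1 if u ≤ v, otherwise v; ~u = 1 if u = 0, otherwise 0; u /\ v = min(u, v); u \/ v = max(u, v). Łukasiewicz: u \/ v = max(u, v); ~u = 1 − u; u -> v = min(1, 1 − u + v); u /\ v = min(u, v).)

0.45

Gödel evaluation:
  ~p3: Gödel ¬ of 0.34 = 0 (operand ≠ 0)
  ~~p3: Gödel ¬ of 0 = 1 (operand is 0)
  (p3 \/ ~~p3) = max(0.34, 1) = 1
  ~(p3 \/ ~~p3): Gödel ¬ of 1 = 0 (operand ≠ 0)
  ~p2: Gödel ¬ of 0.68 = 0 (operand ≠ 0)
  (~(p3 \/ ~~p3) -> ~p2): 0 ≤ 0, so result = 1
  ~p1: Gödel ¬ of 0.11 = 0 (operand ≠ 0)
  (p3 -> ~p1): 0.34 > 0, so result = 0
  ((p3 -> ~p1) /\ p1) = min(0, 0.11) = 0
  ((~(p3 \/ ~~p3) -> ~p2) -> ((p3 -> ~p1) /\ p1)): 1 > 0, so result = 0
  ~((~(p3 \/ ~~p3) -> ~p2) -> ((p3 -> ~p1) /\ p1)): Gödel ¬ of 0 = 1 (operand is 0)
  Gödel value = 1
Łukasiewicz evaluation:
  ~p3: Łukasiewicz ¬ gives 1 − 0.34 = 0.66
  ~~p3: Łukasiewicz ¬ gives 1 − 0.66 = 0.34
  (p3 \/ ~~p3) = max(0.34, 0.34) = 0.34
  ~(p3 \/ ~~p3): Łukasiewicz ¬ gives 1 − 0.34 = 0.66
  ~p2: Łukasiewicz ¬ gives 1 − 0.68 = 0.32
  (~(p3 \/ ~~p3) -> ~p2): min(1, 1 − 0.66 + 0.32) = 0.66
  ~p1: Łukasiewicz ¬ gives 1 − 0.11 = 0.89
  (p3 -> ~p1): min(1, 1 − 0.34 + 0.89) = 1
  ((p3 -> ~p1) /\ p1) = min(1, 0.11) = 0.11
  ((~(p3 \/ ~~p3) -> ~p2) -> ((p3 -> ~p1) /\ p1)): min(1, 1 − 0.66 + 0.11) = 0.45
  ~((~(p3 \/ ~~p3) -> ~p2) -> ((p3 -> ~p1) /\ p1)): Łukasiewicz ¬ gives 1 − 0.45 = 0.55
  Łukasiewicz value = 0.55
Difference: 1 − 0.55 = 0.45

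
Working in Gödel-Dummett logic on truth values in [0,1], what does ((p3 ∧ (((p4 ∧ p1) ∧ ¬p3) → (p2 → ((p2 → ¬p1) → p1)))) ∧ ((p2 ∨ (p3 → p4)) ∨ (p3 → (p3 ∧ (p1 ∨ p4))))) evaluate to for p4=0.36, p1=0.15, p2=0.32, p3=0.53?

(p4 ∧ p1) = min(0.36, 0.15) = 0.15
¬p3: Gödel ¬ of 0.53 = 0 (operand ≠ 0)
((p4 ∧ p1) ∧ ¬p3) = min(0.15, 0) = 0
¬p1: Gödel ¬ of 0.15 = 0 (operand ≠ 0)
(p2 → ¬p1): 0.32 > 0, so result = 0
((p2 → ¬p1) → p1): 0 ≤ 0.15, so result = 1
(p2 → ((p2 → ¬p1) → p1)): 0.32 ≤ 1, so result = 1
(((p4 ∧ p1) ∧ ¬p3) → (p2 → ((p2 → ¬p1) → p1))): 0 ≤ 1, so result = 1
(p3 ∧ (((p4 ∧ p1) ∧ ¬p3) → (p2 → ((p2 → ¬p1) → p1)))) = min(0.53, 1) = 0.53
(p3 → p4): 0.53 > 0.36, so result = 0.36
(p2 ∨ (p3 → p4)) = max(0.32, 0.36) = 0.36
(p1 ∨ p4) = max(0.15, 0.36) = 0.36
(p3 ∧ (p1 ∨ p4)) = min(0.53, 0.36) = 0.36
(p3 → (p3 ∧ (p1 ∨ p4))): 0.53 > 0.36, so result = 0.36
((p2 ∨ (p3 → p4)) ∨ (p3 → (p3 ∧ (p1 ∨ p4)))) = max(0.36, 0.36) = 0.36
((p3 ∧ (((p4 ∧ p1) ∧ ¬p3) → (p2 → ((p2 → ¬p1) → p1)))) ∧ ((p2 ∨ (p3 → p4)) ∨ (p3 → (p3 ∧ (p1 ∨ p4))))) = min(0.53, 0.36) = 0.36

0.36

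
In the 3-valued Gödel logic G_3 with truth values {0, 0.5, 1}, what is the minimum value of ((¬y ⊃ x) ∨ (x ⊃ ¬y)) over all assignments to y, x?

1.00

Every assignment gives 1. For instance at y = 0, x = 0:
  ¬y: Gödel ¬ of 0 = 1 (operand is 0)
  (¬y ⊃ x): 1 > 0, so result = 0
  ¬y: Gödel ¬ of 0 = 1 (operand is 0)
  (x ⊃ ¬y): 0 ≤ 1, so result = 1
  ((¬y ⊃ x) ∨ (x ⊃ ¬y)) = max(0, 1) = 1
All 9 assignments give value 1 — the formula is a G_3-tautology.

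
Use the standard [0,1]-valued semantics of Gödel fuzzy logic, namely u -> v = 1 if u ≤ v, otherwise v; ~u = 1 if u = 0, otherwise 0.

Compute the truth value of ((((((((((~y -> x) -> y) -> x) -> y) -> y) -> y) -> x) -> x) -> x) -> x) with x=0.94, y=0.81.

~y: Gödel ¬ of 0.81 = 0 (operand ≠ 0)
(~y -> x): 0 ≤ 0.94, so result = 1
((~y -> x) -> y): 1 > 0.81, so result = 0.81
(((~y -> x) -> y) -> x): 0.81 ≤ 0.94, so result = 1
((((~y -> x) -> y) -> x) -> y): 1 > 0.81, so result = 0.81
(((((~y -> x) -> y) -> x) -> y) -> y): 0.81 ≤ 0.81, so result = 1
((((((~y -> x) -> y) -> x) -> y) -> y) -> y): 1 > 0.81, so result = 0.81
(((((((~y -> x) -> y) -> x) -> y) -> y) -> y) -> x): 0.81 ≤ 0.94, so result = 1
((((((((~y -> x) -> y) -> x) -> y) -> y) -> y) -> x) -> x): 1 > 0.94, so result = 0.94
(((((((((~y -> x) -> y) -> x) -> y) -> y) -> y) -> x) -> x) -> x): 0.94 ≤ 0.94, so result = 1
((((((((((~y -> x) -> y) -> x) -> y) -> y) -> y) -> x) -> x) -> x) -> x): 1 > 0.94, so result = 0.94

0.94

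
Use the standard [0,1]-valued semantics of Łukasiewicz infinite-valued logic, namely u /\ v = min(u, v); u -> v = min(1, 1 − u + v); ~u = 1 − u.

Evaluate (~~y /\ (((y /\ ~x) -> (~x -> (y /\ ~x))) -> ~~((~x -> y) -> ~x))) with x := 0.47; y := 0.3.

0.30

~y: Łukasiewicz ¬ gives 1 − 0.3 = 0.7
~~y: Łukasiewicz ¬ gives 1 − 0.7 = 0.3
~x: Łukasiewicz ¬ gives 1 − 0.47 = 0.53
(y /\ ~x) = min(0.3, 0.53) = 0.3
~x: Łukasiewicz ¬ gives 1 − 0.47 = 0.53
~x: Łukasiewicz ¬ gives 1 − 0.47 = 0.53
(y /\ ~x) = min(0.3, 0.53) = 0.3
(~x -> (y /\ ~x)): min(1, 1 − 0.53 + 0.3) = 0.77
((y /\ ~x) -> (~x -> (y /\ ~x))): min(1, 1 − 0.3 + 0.77) = 1
~x: Łukasiewicz ¬ gives 1 − 0.47 = 0.53
(~x -> y): min(1, 1 − 0.53 + 0.3) = 0.77
~x: Łukasiewicz ¬ gives 1 − 0.47 = 0.53
((~x -> y) -> ~x): min(1, 1 − 0.77 + 0.53) = 0.76
~((~x -> y) -> ~x): Łukasiewicz ¬ gives 1 − 0.76 = 0.24
~~((~x -> y) -> ~x): Łukasiewicz ¬ gives 1 − 0.24 = 0.76
(((y /\ ~x) -> (~x -> (y /\ ~x))) -> ~~((~x -> y) -> ~x)): min(1, 1 − 1 + 0.76) = 0.76
(~~y /\ (((y /\ ~x) -> (~x -> (y /\ ~x))) -> ~~((~x -> y) -> ~x))) = min(0.3, 0.76) = 0.3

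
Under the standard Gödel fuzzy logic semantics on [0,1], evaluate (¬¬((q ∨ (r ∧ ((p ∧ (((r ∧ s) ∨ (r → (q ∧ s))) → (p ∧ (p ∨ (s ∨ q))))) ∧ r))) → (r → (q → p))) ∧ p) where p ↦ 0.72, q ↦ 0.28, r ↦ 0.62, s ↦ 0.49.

(r ∧ s) = min(0.62, 0.49) = 0.49
(q ∧ s) = min(0.28, 0.49) = 0.28
(r → (q ∧ s)): 0.62 > 0.28, so result = 0.28
((r ∧ s) ∨ (r → (q ∧ s))) = max(0.49, 0.28) = 0.49
(s ∨ q) = max(0.49, 0.28) = 0.49
(p ∨ (s ∨ q)) = max(0.72, 0.49) = 0.72
(p ∧ (p ∨ (s ∨ q))) = min(0.72, 0.72) = 0.72
(((r ∧ s) ∨ (r → (q ∧ s))) → (p ∧ (p ∨ (s ∨ q)))): 0.49 ≤ 0.72, so result = 1
(p ∧ (((r ∧ s) ∨ (r → (q ∧ s))) → (p ∧ (p ∨ (s ∨ q))))) = min(0.72, 1) = 0.72
((p ∧ (((r ∧ s) ∨ (r → (q ∧ s))) → (p ∧ (p ∨ (s ∨ q))))) ∧ r) = min(0.72, 0.62) = 0.62
(r ∧ ((p ∧ (((r ∧ s) ∨ (r → (q ∧ s))) → (p ∧ (p ∨ (s ∨ q))))) ∧ r)) = min(0.62, 0.62) = 0.62
(q ∨ (r ∧ ((p ∧ (((r ∧ s) ∨ (r → (q ∧ s))) → (p ∧ (p ∨ (s ∨ q))))) ∧ r))) = max(0.28, 0.62) = 0.62
(q → p): 0.28 ≤ 0.72, so result = 1
(r → (q → p)): 0.62 ≤ 1, so result = 1
((q ∨ (r ∧ ((p ∧ (((r ∧ s) ∨ (r → (q ∧ s))) → (p ∧ (p ∨ (s ∨ q))))) ∧ r))) → (r → (q → p))): 0.62 ≤ 1, so result = 1
¬((q ∨ (r ∧ ((p ∧ (((r ∧ s) ∨ (r → (q ∧ s))) → (p ∧ (p ∨ (s ∨ q))))) ∧ r))) → (r → (q → p))): Gödel ¬ of 1 = 0 (operand ≠ 0)
¬¬((q ∨ (r ∧ ((p ∧ (((r ∧ s) ∨ (r → (q ∧ s))) → (p ∧ (p ∨ (s ∨ q))))) ∧ r))) → (r → (q → p))): Gödel ¬ of 0 = 1 (operand is 0)
(¬¬((q ∨ (r ∧ ((p ∧ (((r ∧ s) ∨ (r → (q ∧ s))) → (p ∧ (p ∨ (s ∨ q))))) ∧ r))) → (r → (q → p))) ∧ p) = min(1, 0.72) = 0.72

0.72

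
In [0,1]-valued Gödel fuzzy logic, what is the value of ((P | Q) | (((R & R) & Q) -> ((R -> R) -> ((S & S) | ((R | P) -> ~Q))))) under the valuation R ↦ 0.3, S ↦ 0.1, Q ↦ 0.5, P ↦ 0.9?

(P | Q) = max(0.9, 0.5) = 0.9
(R & R) = min(0.3, 0.3) = 0.3
((R & R) & Q) = min(0.3, 0.5) = 0.3
(R -> R): 0.3 ≤ 0.3, so result = 1
(S & S) = min(0.1, 0.1) = 0.1
(R | P) = max(0.3, 0.9) = 0.9
~Q: Gödel ¬ of 0.5 = 0 (operand ≠ 0)
((R | P) -> ~Q): 0.9 > 0, so result = 0
((S & S) | ((R | P) -> ~Q)) = max(0.1, 0) = 0.1
((R -> R) -> ((S & S) | ((R | P) -> ~Q))): 1 > 0.1, so result = 0.1
(((R & R) & Q) -> ((R -> R) -> ((S & S) | ((R | P) -> ~Q)))): 0.3 > 0.1, so result = 0.1
((P | Q) | (((R & R) & Q) -> ((R -> R) -> ((S & S) | ((R | P) -> ~Q))))) = max(0.9, 0.1) = 0.9

0.90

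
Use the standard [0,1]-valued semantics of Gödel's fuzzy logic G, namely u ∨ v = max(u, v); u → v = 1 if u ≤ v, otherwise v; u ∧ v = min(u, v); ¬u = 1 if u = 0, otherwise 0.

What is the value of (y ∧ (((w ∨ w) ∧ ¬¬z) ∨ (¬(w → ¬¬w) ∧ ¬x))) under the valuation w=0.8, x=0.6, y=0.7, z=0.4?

(w ∨ w) = max(0.8, 0.8) = 0.8
¬z: Gödel ¬ of 0.4 = 0 (operand ≠ 0)
¬¬z: Gödel ¬ of 0 = 1 (operand is 0)
((w ∨ w) ∧ ¬¬z) = min(0.8, 1) = 0.8
¬w: Gödel ¬ of 0.8 = 0 (operand ≠ 0)
¬¬w: Gödel ¬ of 0 = 1 (operand is 0)
(w → ¬¬w): 0.8 ≤ 1, so result = 1
¬(w → ¬¬w): Gödel ¬ of 1 = 0 (operand ≠ 0)
¬x: Gödel ¬ of 0.6 = 0 (operand ≠ 0)
(¬(w → ¬¬w) ∧ ¬x) = min(0, 0) = 0
(((w ∨ w) ∧ ¬¬z) ∨ (¬(w → ¬¬w) ∧ ¬x)) = max(0.8, 0) = 0.8
(y ∧ (((w ∨ w) ∧ ¬¬z) ∨ (¬(w → ¬¬w) ∧ ¬x))) = min(0.7, 0.8) = 0.7

0.70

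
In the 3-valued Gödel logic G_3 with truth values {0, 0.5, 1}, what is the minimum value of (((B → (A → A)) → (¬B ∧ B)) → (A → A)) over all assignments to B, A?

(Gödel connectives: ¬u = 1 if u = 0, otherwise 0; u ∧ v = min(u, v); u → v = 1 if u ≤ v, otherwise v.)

1.00

Every assignment gives 1. For instance at B = 0, A = 0:
  (A → A): 0 ≤ 0, so result = 1
  (B → (A → A)): 0 ≤ 1, so result = 1
  ¬B: Gödel ¬ of 0 = 1 (operand is 0)
  (¬B ∧ B) = min(1, 0) = 0
  ((B → (A → A)) → (¬B ∧ B)): 1 > 0, so result = 0
  (A → A): 0 ≤ 0, so result = 1
  (((B → (A → A)) → (¬B ∧ B)) → (A → A)): 0 ≤ 1, so result = 1
All 9 assignments give value 1 — the formula is a G_3-tautology.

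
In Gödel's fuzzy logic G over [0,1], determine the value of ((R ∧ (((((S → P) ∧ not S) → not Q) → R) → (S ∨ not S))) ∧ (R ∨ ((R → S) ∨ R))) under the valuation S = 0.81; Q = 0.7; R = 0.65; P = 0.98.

0.65

(S → P): 0.81 ≤ 0.98, so result = 1
not S: Gödel ¬ of 0.81 = 0 (operand ≠ 0)
((S → P) ∧ not S) = min(1, 0) = 0
not Q: Gödel ¬ of 0.7 = 0 (operand ≠ 0)
(((S → P) ∧ not S) → not Q): 0 ≤ 0, so result = 1
((((S → P) ∧ not S) → not Q) → R): 1 > 0.65, so result = 0.65
not S: Gödel ¬ of 0.81 = 0 (operand ≠ 0)
(S ∨ not S) = max(0.81, 0) = 0.81
(((((S → P) ∧ not S) → not Q) → R) → (S ∨ not S)): 0.65 ≤ 0.81, so result = 1
(R ∧ (((((S → P) ∧ not S) → not Q) → R) → (S ∨ not S))) = min(0.65, 1) = 0.65
(R → S): 0.65 ≤ 0.81, so result = 1
((R → S) ∨ R) = max(1, 0.65) = 1
(R ∨ ((R → S) ∨ R)) = max(0.65, 1) = 1
((R ∧ (((((S → P) ∧ not S) → not Q) → R) → (S ∨ not S))) ∧ (R ∨ ((R → S) ∨ R))) = min(0.65, 1) = 0.65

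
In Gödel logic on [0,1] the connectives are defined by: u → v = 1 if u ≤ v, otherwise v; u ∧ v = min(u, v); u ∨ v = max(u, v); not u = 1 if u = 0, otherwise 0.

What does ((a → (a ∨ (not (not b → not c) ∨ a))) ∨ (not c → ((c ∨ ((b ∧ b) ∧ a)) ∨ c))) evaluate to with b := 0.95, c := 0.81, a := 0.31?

1.00

not b: Gödel ¬ of 0.95 = 0 (operand ≠ 0)
not c: Gödel ¬ of 0.81 = 0 (operand ≠ 0)
(not b → not c): 0 ≤ 0, so result = 1
not (not b → not c): Gödel ¬ of 1 = 0 (operand ≠ 0)
(not (not b → not c) ∨ a) = max(0, 0.31) = 0.31
(a ∨ (not (not b → not c) ∨ a)) = max(0.31, 0.31) = 0.31
(a → (a ∨ (not (not b → not c) ∨ a))): 0.31 ≤ 0.31, so result = 1
not c: Gödel ¬ of 0.81 = 0 (operand ≠ 0)
(b ∧ b) = min(0.95, 0.95) = 0.95
((b ∧ b) ∧ a) = min(0.95, 0.31) = 0.31
(c ∨ ((b ∧ b) ∧ a)) = max(0.81, 0.31) = 0.81
((c ∨ ((b ∧ b) ∧ a)) ∨ c) = max(0.81, 0.81) = 0.81
(not c → ((c ∨ ((b ∧ b) ∧ a)) ∨ c)): 0 ≤ 0.81, so result = 1
((a → (a ∨ (not (not b → not c) ∨ a))) ∨ (not c → ((c ∨ ((b ∧ b) ∧ a)) ∨ c))) = max(1, 1) = 1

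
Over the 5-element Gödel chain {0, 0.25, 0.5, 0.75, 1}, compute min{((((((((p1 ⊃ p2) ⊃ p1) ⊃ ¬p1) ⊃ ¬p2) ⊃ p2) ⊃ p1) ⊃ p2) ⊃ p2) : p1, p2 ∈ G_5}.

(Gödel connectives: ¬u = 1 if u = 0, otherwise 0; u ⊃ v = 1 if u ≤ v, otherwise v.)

0.25

The minimum is attained at p1 = 0, p2 = 0.25:
  (p1 ⊃ p2): 0 ≤ 0.25, so result = 1
  ((p1 ⊃ p2) ⊃ p1): 1 > 0, so result = 0
  ¬p1: Gödel ¬ of 0 = 1 (operand is 0)
  (((p1 ⊃ p2) ⊃ p1) ⊃ ¬p1): 0 ≤ 1, so result = 1
  ¬p2: Gödel ¬ of 0.25 = 0 (operand ≠ 0)
  ((((p1 ⊃ p2) ⊃ p1) ⊃ ¬p1) ⊃ ¬p2): 1 > 0, so result = 0
  (((((p1 ⊃ p2) ⊃ p1) ⊃ ¬p1) ⊃ ¬p2) ⊃ p2): 0 ≤ 0.25, so result = 1
  ((((((p1 ⊃ p2) ⊃ p1) ⊃ ¬p1) ⊃ ¬p2) ⊃ p2) ⊃ p1): 1 > 0, so result = 0
  (((((((p1 ⊃ p2) ⊃ p1) ⊃ ¬p1) ⊃ ¬p2) ⊃ p2) ⊃ p1) ⊃ p2): 0 ≤ 0.25, so result = 1
  ((((((((p1 ⊃ p2) ⊃ p1) ⊃ ¬p1) ⊃ ¬p2) ⊃ p2) ⊃ p1) ⊃ p2) ⊃ p2): 1 > 0.25, so result = 0.25
Checking all 25 assignments confirms none give a value below 0.25.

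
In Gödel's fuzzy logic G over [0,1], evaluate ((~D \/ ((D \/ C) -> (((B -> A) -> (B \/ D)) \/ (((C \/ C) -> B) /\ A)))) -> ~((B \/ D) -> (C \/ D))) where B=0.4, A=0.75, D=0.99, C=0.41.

0.00

~D: Gödel ¬ of 0.99 = 0 (operand ≠ 0)
(D \/ C) = max(0.99, 0.41) = 0.99
(B -> A): 0.4 ≤ 0.75, so result = 1
(B \/ D) = max(0.4, 0.99) = 0.99
((B -> A) -> (B \/ D)): 1 > 0.99, so result = 0.99
(C \/ C) = max(0.41, 0.41) = 0.41
((C \/ C) -> B): 0.41 > 0.4, so result = 0.4
(((C \/ C) -> B) /\ A) = min(0.4, 0.75) = 0.4
(((B -> A) -> (B \/ D)) \/ (((C \/ C) -> B) /\ A)) = max(0.99, 0.4) = 0.99
((D \/ C) -> (((B -> A) -> (B \/ D)) \/ (((C \/ C) -> B) /\ A))): 0.99 ≤ 0.99, so result = 1
(~D \/ ((D \/ C) -> (((B -> A) -> (B \/ D)) \/ (((C \/ C) -> B) /\ A)))) = max(0, 1) = 1
(B \/ D) = max(0.4, 0.99) = 0.99
(C \/ D) = max(0.41, 0.99) = 0.99
((B \/ D) -> (C \/ D)): 0.99 ≤ 0.99, so result = 1
~((B \/ D) -> (C \/ D)): Gödel ¬ of 1 = 0 (operand ≠ 0)
((~D \/ ((D \/ C) -> (((B -> A) -> (B \/ D)) \/ (((C \/ C) -> B) /\ A)))) -> ~((B \/ D) -> (C \/ D))): 1 > 0, so result = 0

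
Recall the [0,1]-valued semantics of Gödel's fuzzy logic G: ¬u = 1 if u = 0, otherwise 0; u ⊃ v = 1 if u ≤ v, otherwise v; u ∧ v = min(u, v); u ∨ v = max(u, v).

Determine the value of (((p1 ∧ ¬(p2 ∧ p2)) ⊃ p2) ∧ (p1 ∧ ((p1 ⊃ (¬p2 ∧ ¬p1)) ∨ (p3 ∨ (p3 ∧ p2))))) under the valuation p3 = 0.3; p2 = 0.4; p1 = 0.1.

(p2 ∧ p2) = min(0.4, 0.4) = 0.4
¬(p2 ∧ p2): Gödel ¬ of 0.4 = 0 (operand ≠ 0)
(p1 ∧ ¬(p2 ∧ p2)) = min(0.1, 0) = 0
((p1 ∧ ¬(p2 ∧ p2)) ⊃ p2): 0 ≤ 0.4, so result = 1
¬p2: Gödel ¬ of 0.4 = 0 (operand ≠ 0)
¬p1: Gödel ¬ of 0.1 = 0 (operand ≠ 0)
(¬p2 ∧ ¬p1) = min(0, 0) = 0
(p1 ⊃ (¬p2 ∧ ¬p1)): 0.1 > 0, so result = 0
(p3 ∧ p2) = min(0.3, 0.4) = 0.3
(p3 ∨ (p3 ∧ p2)) = max(0.3, 0.3) = 0.3
((p1 ⊃ (¬p2 ∧ ¬p1)) ∨ (p3 ∨ (p3 ∧ p2))) = max(0, 0.3) = 0.3
(p1 ∧ ((p1 ⊃ (¬p2 ∧ ¬p1)) ∨ (p3 ∨ (p3 ∧ p2)))) = min(0.1, 0.3) = 0.1
(((p1 ∧ ¬(p2 ∧ p2)) ⊃ p2) ∧ (p1 ∧ ((p1 ⊃ (¬p2 ∧ ¬p1)) ∨ (p3 ∨ (p3 ∧ p2))))) = min(1, 0.1) = 0.1

0.10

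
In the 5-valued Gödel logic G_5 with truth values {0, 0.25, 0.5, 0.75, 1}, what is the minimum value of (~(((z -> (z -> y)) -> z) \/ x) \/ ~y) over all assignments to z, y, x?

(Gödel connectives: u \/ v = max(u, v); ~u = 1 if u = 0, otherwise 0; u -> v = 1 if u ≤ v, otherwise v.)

0.00

The minimum is attained at z = 0, y = 0.25, x = 0.25:
  (z -> y): 0 ≤ 0.25, so result = 1
  (z -> (z -> y)): 0 ≤ 1, so result = 1
  ((z -> (z -> y)) -> z): 1 > 0, so result = 0
  (((z -> (z -> y)) -> z) \/ x) = max(0, 0.25) = 0.25
  ~(((z -> (z -> y)) -> z) \/ x): Gödel ¬ of 0.25 = 0 (operand ≠ 0)
  ~y: Gödel ¬ of 0.25 = 0 (operand ≠ 0)
  (~(((z -> (z -> y)) -> z) \/ x) \/ ~y) = max(0, 0) = 0
Checking all 125 assignments confirms none give a value below 0.00.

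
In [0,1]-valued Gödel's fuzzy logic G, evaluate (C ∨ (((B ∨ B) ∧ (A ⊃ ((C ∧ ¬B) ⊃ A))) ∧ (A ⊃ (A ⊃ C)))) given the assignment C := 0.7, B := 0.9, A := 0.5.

(B ∨ B) = max(0.9, 0.9) = 0.9
¬B: Gödel ¬ of 0.9 = 0 (operand ≠ 0)
(C ∧ ¬B) = min(0.7, 0) = 0
((C ∧ ¬B) ⊃ A): 0 ≤ 0.5, so result = 1
(A ⊃ ((C ∧ ¬B) ⊃ A)): 0.5 ≤ 1, so result = 1
((B ∨ B) ∧ (A ⊃ ((C ∧ ¬B) ⊃ A))) = min(0.9, 1) = 0.9
(A ⊃ C): 0.5 ≤ 0.7, so result = 1
(A ⊃ (A ⊃ C)): 0.5 ≤ 1, so result = 1
(((B ∨ B) ∧ (A ⊃ ((C ∧ ¬B) ⊃ A))) ∧ (A ⊃ (A ⊃ C))) = min(0.9, 1) = 0.9
(C ∨ (((B ∨ B) ∧ (A ⊃ ((C ∧ ¬B) ⊃ A))) ∧ (A ⊃ (A ⊃ C)))) = max(0.7, 0.9) = 0.9

0.90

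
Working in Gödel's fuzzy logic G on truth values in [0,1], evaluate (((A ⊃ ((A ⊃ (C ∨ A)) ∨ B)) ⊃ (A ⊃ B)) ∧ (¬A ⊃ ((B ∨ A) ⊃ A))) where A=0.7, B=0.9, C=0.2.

(C ∨ A) = max(0.2, 0.7) = 0.7
(A ⊃ (C ∨ A)): 0.7 ≤ 0.7, so result = 1
((A ⊃ (C ∨ A)) ∨ B) = max(1, 0.9) = 1
(A ⊃ ((A ⊃ (C ∨ A)) ∨ B)): 0.7 ≤ 1, so result = 1
(A ⊃ B): 0.7 ≤ 0.9, so result = 1
((A ⊃ ((A ⊃ (C ∨ A)) ∨ B)) ⊃ (A ⊃ B)): 1 ≤ 1, so result = 1
¬A: Gödel ¬ of 0.7 = 0 (operand ≠ 0)
(B ∨ A) = max(0.9, 0.7) = 0.9
((B ∨ A) ⊃ A): 0.9 > 0.7, so result = 0.7
(¬A ⊃ ((B ∨ A) ⊃ A)): 0 ≤ 0.7, so result = 1
(((A ⊃ ((A ⊃ (C ∨ A)) ∨ B)) ⊃ (A ⊃ B)) ∧ (¬A ⊃ ((B ∨ A) ⊃ A))) = min(1, 1) = 1

1.00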